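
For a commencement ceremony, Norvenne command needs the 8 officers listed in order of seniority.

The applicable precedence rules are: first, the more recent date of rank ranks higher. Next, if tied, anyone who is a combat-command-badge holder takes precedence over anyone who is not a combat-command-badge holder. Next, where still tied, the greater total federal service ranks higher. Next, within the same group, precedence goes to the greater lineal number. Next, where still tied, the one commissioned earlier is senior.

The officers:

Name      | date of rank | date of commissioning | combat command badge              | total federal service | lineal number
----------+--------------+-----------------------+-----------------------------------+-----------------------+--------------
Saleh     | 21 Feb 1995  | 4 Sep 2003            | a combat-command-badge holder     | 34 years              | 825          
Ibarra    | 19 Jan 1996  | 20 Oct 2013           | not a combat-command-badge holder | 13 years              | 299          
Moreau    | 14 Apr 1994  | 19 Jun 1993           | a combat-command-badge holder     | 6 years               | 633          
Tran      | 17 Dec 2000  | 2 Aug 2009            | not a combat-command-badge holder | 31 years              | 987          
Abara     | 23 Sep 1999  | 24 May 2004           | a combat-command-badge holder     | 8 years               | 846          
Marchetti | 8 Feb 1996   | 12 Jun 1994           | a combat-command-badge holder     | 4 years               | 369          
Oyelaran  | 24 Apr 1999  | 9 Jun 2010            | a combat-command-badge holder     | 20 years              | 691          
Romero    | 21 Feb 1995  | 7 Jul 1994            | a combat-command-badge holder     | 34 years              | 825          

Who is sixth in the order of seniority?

By date of rank (later first): Tran (17 Dec 2000); then Abara (23 Sep 1999); then Oyelaran (24 Apr 1999); then Marchetti (8 Feb 1996); then Ibarra (19 Jan 1996); then Romero and Saleh (both 21 Feb 1995); then Moreau (14 Apr 1994).
Romero and Saleh are each a combat-command-badge holder, so the next rule applies.
Romero and Saleh both have total federal service 34 years, so the next rule applies.
Romero and Saleh both have lineal number 825, so the next rule applies.
Among Romero and Saleh, by date of commissioning (earlier first): Romero (7 Jul 1994) before Saleh (4 Sep 2003).
Order: Tran, Abara, Oyelaran, Marchetti, Ibarra, Romero, Saleh, Moreau.

Romero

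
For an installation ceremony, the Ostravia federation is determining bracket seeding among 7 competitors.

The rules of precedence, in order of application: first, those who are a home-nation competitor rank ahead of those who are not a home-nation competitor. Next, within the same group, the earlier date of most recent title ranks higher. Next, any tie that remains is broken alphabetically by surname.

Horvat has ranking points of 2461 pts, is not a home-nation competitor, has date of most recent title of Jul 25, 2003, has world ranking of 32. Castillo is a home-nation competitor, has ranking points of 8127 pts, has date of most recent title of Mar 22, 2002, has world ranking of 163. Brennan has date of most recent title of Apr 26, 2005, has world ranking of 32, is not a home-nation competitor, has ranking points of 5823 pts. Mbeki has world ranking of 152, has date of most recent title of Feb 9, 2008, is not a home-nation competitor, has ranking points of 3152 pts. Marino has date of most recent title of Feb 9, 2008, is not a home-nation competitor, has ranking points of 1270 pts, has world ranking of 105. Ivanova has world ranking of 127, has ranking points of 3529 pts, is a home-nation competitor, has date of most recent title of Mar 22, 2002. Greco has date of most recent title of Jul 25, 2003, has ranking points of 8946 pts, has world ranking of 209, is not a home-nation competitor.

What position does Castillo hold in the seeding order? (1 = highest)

By the first rule: Castillo and Ivanova (both a home-nation competitor); then Greco, Horvat, Brennan, Marino and Mbeki (each not a home-nation competitor).
Castillo and Ivanova both have date of most recent title Mar 22, 2002, so the next rule applies.
Among Castillo and Ivanova, alphabetically by surname: Castillo before Ivanova.
Among Greco, Horvat, Brennan, Marino and Mbeki, by date of most recent title (earlier first): Greco and Horvat (Jul 25, 2003) before Brennan (Apr 26, 2005) before Marino and Mbeki (Feb 9, 2008).
Among Greco and Horvat, alphabetically by surname: Greco before Horvat.
Among Marino and Mbeki, alphabetically by surname: Marino before Mbeki.
Order: Castillo, Ivanova, Greco, Horvat, Brennan, Marino, Mbeki. So position 1.

1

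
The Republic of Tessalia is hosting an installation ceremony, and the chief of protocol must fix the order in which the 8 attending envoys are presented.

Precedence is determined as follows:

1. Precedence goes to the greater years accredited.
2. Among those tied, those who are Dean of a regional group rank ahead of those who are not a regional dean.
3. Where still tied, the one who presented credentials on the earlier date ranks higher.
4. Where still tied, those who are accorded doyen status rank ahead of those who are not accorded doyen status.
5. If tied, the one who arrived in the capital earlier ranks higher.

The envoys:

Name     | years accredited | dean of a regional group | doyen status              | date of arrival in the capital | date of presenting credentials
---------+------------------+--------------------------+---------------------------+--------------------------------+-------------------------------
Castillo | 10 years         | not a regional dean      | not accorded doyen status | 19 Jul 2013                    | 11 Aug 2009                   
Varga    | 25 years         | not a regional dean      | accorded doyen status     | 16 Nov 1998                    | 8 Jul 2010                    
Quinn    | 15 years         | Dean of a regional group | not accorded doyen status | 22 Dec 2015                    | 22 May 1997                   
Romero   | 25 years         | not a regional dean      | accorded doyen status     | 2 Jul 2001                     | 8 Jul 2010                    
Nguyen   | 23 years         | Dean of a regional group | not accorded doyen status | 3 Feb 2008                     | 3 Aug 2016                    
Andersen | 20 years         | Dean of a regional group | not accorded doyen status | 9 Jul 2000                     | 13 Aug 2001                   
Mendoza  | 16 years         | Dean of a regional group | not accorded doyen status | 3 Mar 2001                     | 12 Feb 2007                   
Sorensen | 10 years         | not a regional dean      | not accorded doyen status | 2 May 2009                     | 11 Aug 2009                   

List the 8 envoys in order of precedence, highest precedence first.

By years accredited (higher first): Varga and Romero (both 25 years); then Nguyen (23 years); then Andersen (20 years); then Mendoza (16 years); then Quinn (15 years); then Sorensen and Castillo (both 10 years).
Varga and Romero are each not a regional dean, so the next rule applies.
Varga and Romero both have date of presenting credentials 8 Jul 2010, so the next rule applies.
Varga and Romero are each accorded doyen status, so the next rule applies.
Among Varga and Romero, by date of arrival in the capital (earlier first): Varga (16 Nov 1998) before Romero (2 Jul 2001).
Sorensen and Castillo are each not a regional dean, so the next rule applies.
Sorensen and Castillo both have date of presenting credentials 11 Aug 2009, so the next rule applies.
Sorensen and Castillo are each not accorded doyen status, so the next rule applies.
Among Sorensen and Castillo, by date of arrival in the capital (earlier first): Sorensen (2 May 2009) before Castillo (19 Jul 2013).
Full order: Varga, Romero, Nguyen, Andersen, Mendoza, Quinn, Sorensen, Castillo.

Varga, Romero, Nguyen, Andersen, Mendoza, Quinn, Sorensen, Castillo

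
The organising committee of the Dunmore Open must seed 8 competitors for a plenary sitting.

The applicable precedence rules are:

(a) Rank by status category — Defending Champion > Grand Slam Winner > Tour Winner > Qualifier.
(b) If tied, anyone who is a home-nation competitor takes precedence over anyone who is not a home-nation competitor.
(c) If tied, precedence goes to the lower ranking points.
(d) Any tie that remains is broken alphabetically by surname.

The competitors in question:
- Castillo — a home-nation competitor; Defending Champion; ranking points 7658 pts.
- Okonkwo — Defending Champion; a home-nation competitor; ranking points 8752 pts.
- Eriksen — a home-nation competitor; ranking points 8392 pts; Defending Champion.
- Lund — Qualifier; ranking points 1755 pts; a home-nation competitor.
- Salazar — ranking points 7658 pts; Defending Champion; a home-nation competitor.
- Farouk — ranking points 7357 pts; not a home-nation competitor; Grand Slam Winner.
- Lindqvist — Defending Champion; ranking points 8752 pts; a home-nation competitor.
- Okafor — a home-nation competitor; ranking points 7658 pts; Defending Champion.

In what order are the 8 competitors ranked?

By status category: Castillo, Okafor, Salazar, Eriksen, Lindqvist and Okonkwo (Defending Champion); then Farouk (Grand Slam Winner); then Lund (Qualifier).
Castillo, Okafor, Salazar, Eriksen, Lindqvist and Okonkwo are each a home-nation competitor, so the next rule applies.
Among Castillo, Okafor, Salazar, Eriksen, Lindqvist and Okonkwo, by ranking points (lower first): Castillo, Okafor and Salazar (7658 pts) before Eriksen (8392 pts) before Lindqvist and Okonkwo (8752 pts).
Among Castillo, Okafor and Salazar, alphabetically by surname: Castillo before Okafor before Salazar.
Among Lindqvist and Okonkwo, alphabetically by surname: Lindqvist before Okonkwo.
Full order: Castillo, Okafor, Salazar, Eriksen, Lindqvist, Okonkwo, Farouk, Lund.

Castillo, Okafor, Salazar, Eriksen, Lindqvist, Okonkwo, Farouk, Lund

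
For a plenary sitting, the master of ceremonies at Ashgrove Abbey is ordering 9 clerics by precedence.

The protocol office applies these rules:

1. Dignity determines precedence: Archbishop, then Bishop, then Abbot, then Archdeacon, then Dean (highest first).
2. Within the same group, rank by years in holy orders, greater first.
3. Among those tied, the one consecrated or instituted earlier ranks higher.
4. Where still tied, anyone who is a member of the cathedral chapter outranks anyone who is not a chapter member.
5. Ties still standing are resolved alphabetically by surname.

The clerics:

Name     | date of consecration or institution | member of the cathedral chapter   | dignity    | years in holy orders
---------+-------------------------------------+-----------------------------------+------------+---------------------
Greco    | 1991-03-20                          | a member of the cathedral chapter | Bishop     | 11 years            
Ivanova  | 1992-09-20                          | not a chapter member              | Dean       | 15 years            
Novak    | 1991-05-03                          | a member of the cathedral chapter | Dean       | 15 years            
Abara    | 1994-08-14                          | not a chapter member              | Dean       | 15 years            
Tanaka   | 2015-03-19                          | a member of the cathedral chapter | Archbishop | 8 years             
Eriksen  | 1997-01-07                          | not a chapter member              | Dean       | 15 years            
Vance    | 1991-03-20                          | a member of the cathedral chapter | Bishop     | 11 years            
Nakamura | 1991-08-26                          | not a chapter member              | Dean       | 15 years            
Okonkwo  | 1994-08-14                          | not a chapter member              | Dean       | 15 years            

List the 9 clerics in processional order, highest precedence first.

By dignity: Tanaka (Archbishop); then Greco and Vance (Bishop); then Novak, Nakamura, Ivanova, Abara, Okonkwo and Eriksen (Dean).
Greco and Vance both have years in holy orders 11 years, so the next rule applies.
Greco and Vance both have date of consecration or institution 1991-03-20, so the next rule applies.
Greco and Vance are each a member of the cathedral chapter, so the next rule applies.
Among Greco and Vance, alphabetically by surname: Greco before Vance.
Novak, Nakamura, Ivanova, Abara, Okonkwo and Eriksen all have years in holy orders 15 years, so the next rule applies.
Among Novak, Nakamura, Ivanova, Abara, Okonkwo and Eriksen, by date of consecration or institution (earlier first): Novak (1991-05-03) before Nakamura (1991-08-26) before Ivanova (1992-09-20) before Abara and Okonkwo (1994-08-14) before Eriksen (1997-01-07).
Abara and Okonkwo are each not a chapter member, so the next rule applies.
Among Abara and Okonkwo, alphabetically by surname: Abara before Okonkwo.
Full order: Tanaka, Greco, Vance, Novak, Nakamura, Ivanova, Abara, Okonkwo, Eriksen.

Tanaka, Greco, Vance, Novak, Nakamura, Ivanova, Abara, Okonkwo, Eriksen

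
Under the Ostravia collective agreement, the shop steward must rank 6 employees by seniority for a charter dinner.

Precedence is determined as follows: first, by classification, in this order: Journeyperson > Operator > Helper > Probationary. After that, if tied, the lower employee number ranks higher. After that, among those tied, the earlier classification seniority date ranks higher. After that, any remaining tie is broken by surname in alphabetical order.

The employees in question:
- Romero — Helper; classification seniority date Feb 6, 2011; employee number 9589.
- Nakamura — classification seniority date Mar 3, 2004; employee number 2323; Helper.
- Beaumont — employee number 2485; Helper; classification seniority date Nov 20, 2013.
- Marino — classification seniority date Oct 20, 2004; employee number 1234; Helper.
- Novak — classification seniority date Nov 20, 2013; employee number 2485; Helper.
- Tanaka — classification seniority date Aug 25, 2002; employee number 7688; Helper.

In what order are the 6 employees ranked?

Marino, Nakamura, Beaumont, Novak, Tanaka, Romero

By classification: Marino, Nakamura, Beaumont, Novak, Tanaka and Romero (Helper).
Among Marino, Nakamura, Beaumont, Novak, Tanaka and Romero, by employee number (lower first): Marino (1234) before Nakamura (2323) before Beaumont and Novak (2485) before Tanaka (7688) before Romero (9589).
Beaumont and Novak both have classification seniority date Nov 20, 2013, so the next rule applies.
Among Beaumont and Novak, alphabetically by surname: Beaumont before Novak.
Full order: Marino, Nakamura, Beaumont, Novak, Tanaka, Romero.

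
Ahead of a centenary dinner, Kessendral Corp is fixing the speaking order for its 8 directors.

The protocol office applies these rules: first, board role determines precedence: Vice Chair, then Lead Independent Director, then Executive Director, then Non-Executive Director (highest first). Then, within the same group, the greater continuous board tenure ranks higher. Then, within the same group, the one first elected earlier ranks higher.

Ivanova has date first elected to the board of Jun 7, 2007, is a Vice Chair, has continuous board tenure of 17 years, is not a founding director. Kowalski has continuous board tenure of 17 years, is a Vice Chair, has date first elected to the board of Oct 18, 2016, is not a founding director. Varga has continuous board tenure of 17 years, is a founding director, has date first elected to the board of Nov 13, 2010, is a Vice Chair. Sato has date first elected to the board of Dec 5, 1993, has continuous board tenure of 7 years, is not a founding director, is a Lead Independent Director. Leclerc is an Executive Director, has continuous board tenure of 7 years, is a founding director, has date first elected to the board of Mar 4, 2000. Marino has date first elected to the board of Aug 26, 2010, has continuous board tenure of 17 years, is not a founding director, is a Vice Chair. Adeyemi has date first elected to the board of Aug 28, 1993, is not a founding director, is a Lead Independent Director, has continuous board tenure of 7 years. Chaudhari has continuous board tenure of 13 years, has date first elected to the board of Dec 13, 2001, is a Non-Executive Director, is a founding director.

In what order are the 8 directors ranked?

By board role: Ivanova, Marino, Varga and Kowalski (Vice Chair); then Adeyemi and Sato (Lead Independent Director); then Leclerc (Executive Director); then Chaudhari (Non-Executive Director).
Ivanova, Marino, Varga and Kowalski all have continuous board tenure 17 years, so the next rule applies.
Among Ivanova, Marino, Varga and Kowalski, by date first elected to the board (earlier first): Ivanova (Jun 7, 2007) before Marino (Aug 26, 2010) before Varga (Nov 13, 2010) before Kowalski (Oct 18, 2016).
Adeyemi and Sato both have continuous board tenure 7 years, so the next rule applies.
Among Adeyemi and Sato, by date first elected to the board (earlier first): Adeyemi (Aug 28, 1993) before Sato (Dec 5, 1993).
Full order: Ivanova, Marino, Varga, Kowalski, Adeyemi, Sato, Leclerc, Chaudhari.

Ivanova, Marino, Varga, Kowalski, Adeyemi, Sato, Leclerc, Chaudhari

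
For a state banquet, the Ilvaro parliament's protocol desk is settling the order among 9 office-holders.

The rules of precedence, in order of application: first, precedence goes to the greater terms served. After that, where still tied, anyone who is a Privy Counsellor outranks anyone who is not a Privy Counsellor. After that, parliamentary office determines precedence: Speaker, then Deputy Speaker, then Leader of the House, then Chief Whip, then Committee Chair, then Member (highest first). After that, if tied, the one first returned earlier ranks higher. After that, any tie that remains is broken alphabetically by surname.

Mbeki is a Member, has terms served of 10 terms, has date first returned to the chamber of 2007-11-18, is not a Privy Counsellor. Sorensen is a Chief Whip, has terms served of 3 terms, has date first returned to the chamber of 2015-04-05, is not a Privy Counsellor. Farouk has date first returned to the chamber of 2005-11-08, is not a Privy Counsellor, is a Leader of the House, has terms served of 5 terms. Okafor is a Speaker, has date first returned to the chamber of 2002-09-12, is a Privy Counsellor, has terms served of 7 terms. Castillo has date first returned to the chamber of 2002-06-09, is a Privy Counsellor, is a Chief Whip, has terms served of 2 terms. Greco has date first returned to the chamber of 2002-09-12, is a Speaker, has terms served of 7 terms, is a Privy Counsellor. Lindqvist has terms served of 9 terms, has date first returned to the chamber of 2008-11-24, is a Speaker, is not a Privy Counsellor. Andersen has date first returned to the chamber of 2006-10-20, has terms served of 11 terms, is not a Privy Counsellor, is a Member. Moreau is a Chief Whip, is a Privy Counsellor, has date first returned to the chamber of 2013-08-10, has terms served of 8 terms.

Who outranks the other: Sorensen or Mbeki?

Mbeki

By terms served (higher first): Andersen (11 terms); then Mbeki (10 terms); then Lindqvist (9 terms); then Moreau (8 terms); then Greco and Okafor (both 7 terms); then Farouk (5 terms); then Sorensen (3 terms); then Castillo (2 terms).
Greco and Okafor are each a Privy Counsellor, so the next rule applies.
Greco and Okafor are each Speaker, so the next rule applies.
Greco and Okafor both have date first returned to the chamber 2002-09-12, so the next rule applies.
Among Greco and Okafor, alphabetically by surname: Greco before Okafor.
So Mbeki takes precedence.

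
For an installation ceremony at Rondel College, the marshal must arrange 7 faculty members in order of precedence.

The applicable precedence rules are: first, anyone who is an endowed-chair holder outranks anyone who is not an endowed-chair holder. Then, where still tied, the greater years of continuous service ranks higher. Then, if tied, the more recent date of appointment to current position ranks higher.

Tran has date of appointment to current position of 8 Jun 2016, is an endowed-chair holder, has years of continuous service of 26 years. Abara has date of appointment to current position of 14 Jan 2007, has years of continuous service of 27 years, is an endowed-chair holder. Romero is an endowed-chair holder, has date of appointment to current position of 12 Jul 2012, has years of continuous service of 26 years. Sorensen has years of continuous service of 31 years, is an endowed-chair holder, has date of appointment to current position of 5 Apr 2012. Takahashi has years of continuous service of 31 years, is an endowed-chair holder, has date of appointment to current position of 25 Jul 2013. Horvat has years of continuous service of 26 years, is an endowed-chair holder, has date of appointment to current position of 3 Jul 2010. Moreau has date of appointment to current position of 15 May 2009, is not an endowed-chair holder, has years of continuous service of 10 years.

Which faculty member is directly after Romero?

Horvat

By the first rule: Takahashi, Sorensen, Abara, Tran, Romero and Horvat (each an endowed-chair holder); then Moreau (not an endowed-chair holder).
Among Takahashi, Sorensen, Abara, Tran, Romero and Horvat, by years of continuous service (higher first): Takahashi and Sorensen (31 years) before Abara (27 years) before Tran, Romero and Horvat (26 years).
Among Takahashi and Sorensen, by date of appointment to current position (later first): Takahashi (25 Jul 2013) before Sorensen (5 Apr 2012).
Among Tran, Romero and Horvat, by date of appointment to current position (later first): Tran (8 Jun 2016) before Romero (12 Jul 2012) before Horvat (3 Jul 2010).
Order: Takahashi, Sorensen, Abara, Tran, Romero, Horvat, Moreau.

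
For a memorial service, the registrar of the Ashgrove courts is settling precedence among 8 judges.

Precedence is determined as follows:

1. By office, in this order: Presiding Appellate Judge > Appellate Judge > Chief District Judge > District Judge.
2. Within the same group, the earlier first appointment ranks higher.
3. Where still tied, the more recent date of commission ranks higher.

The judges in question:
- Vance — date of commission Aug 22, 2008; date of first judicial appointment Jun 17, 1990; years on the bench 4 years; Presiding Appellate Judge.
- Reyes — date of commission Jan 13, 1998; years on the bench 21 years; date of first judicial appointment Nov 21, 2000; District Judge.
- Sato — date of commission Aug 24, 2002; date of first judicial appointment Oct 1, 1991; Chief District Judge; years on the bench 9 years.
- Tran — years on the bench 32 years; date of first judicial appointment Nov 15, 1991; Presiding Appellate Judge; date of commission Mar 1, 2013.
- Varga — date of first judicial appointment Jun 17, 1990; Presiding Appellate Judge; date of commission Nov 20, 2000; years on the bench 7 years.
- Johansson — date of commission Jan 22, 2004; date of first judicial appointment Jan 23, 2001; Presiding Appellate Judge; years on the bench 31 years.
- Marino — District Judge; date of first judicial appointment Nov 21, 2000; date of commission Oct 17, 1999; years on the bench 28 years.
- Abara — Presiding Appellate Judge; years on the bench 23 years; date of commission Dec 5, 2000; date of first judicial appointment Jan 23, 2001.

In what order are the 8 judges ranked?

Vance, Varga, Tran, Johansson, Abara, Sato, Marino, Reyes

By office: Vance, Varga, Tran, Johansson and Abara (Presiding Appellate Judge); then Sato (Chief District Judge); then Marino and Reyes (District Judge).
Among Vance, Varga, Tran, Johansson and Abara, by date of first judicial appointment (earlier first): Vance and Varga (Jun 17, 1990) before Tran (Nov 15, 1991) before Johansson and Abara (Jan 23, 2001).
Among Vance and Varga, by date of commission (later first): Vance (Aug 22, 2008) before Varga (Nov 20, 2000).
Among Johansson and Abara, by date of commission (later first): Johansson (Jan 22, 2004) before Abara (Dec 5, 2000).
Marino and Reyes both have date of first judicial appointment Nov 21, 2000, so the next rule applies.
Among Marino and Reyes, by date of commission (later first): Marino (Oct 17, 1999) before Reyes (Jan 13, 1998).
Full order: Vance, Varga, Tran, Johansson, Abara, Sato, Marino, Reyes.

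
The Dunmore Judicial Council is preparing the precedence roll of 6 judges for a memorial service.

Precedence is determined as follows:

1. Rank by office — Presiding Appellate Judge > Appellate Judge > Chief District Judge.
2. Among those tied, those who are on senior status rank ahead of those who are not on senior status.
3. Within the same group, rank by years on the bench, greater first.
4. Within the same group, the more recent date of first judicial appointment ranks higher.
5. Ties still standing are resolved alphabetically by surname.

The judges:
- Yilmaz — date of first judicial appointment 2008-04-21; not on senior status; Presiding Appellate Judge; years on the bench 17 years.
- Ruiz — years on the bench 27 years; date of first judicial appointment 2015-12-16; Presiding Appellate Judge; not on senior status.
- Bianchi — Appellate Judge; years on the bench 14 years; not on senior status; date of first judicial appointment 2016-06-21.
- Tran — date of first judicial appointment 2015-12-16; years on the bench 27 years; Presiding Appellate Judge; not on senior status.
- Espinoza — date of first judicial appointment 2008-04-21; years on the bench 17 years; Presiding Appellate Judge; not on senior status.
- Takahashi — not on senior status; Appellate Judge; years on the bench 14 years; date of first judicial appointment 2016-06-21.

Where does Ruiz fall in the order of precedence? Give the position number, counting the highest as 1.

1

By office: Ruiz, Tran, Espinoza and Yilmaz (Presiding Appellate Judge); then Bianchi and Takahashi (Appellate Judge).
Ruiz, Tran, Espinoza and Yilmaz are each not on senior status, so the next rule applies.
Among Ruiz, Tran, Espinoza and Yilmaz, by years on the bench (higher first): Ruiz and Tran (27 years) before Espinoza and Yilmaz (17 years).
Ruiz and Tran both have date of first judicial appointment 2015-12-16, so the next rule applies.
Among Ruiz and Tran, alphabetically by surname: Ruiz before Tran.
Espinoza and Yilmaz both have date of first judicial appointment 2008-04-21, so the next rule applies.
Among Espinoza and Yilmaz, alphabetically by surname: Espinoza before Yilmaz.
Bianchi and Takahashi are each not on senior status, so the next rule applies.
Bianchi and Takahashi both have years on the bench 14 years, so the next rule applies.
Bianchi and Takahashi both have date of first judicial appointment 2016-06-21, so the next rule applies.
Among Bianchi and Takahashi, alphabetically by surname: Bianchi before Takahashi.
Order: Ruiz, Tran, Espinoza, Yilmaz, Bianchi, Takahashi. So position 1.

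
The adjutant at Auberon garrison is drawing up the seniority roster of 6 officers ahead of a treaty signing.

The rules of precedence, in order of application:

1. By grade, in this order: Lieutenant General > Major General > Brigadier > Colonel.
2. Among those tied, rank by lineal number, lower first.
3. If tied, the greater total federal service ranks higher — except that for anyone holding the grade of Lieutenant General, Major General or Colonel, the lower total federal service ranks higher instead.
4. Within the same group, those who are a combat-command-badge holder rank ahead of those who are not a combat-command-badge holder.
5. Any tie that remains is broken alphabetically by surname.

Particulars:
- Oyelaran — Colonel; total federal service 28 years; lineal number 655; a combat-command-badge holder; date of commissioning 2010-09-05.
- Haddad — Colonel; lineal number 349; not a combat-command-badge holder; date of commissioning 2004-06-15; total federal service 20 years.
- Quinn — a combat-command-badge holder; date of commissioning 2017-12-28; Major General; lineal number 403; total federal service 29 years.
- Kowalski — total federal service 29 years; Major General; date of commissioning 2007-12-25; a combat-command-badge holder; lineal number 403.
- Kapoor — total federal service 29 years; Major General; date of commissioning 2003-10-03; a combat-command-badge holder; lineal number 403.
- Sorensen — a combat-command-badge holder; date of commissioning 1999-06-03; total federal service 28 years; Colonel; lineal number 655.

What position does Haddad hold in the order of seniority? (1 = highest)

By grade: Kapoor, Kowalski and Quinn (Major General); then Haddad, Oyelaran and Sorensen (Colonel).
Kapoor, Kowalski and Quinn all have lineal number 403, so the next rule applies.
Kapoor, Kowalski and Quinn all have total federal service 29 years, so the next rule applies.
Kapoor, Kowalski and Quinn are each a combat-command-badge holder, so the next rule applies.
Among Kapoor, Kowalski and Quinn, alphabetically by surname: Kapoor before Kowalski before Quinn.
Among Haddad, Oyelaran and Sorensen, by lineal number (lower first): Haddad (349) before Oyelaran and Sorensen (655).
Oyelaran and Sorensen both have total federal service 28 years, so the next rule applies.
Oyelaran and Sorensen are each a combat-command-badge holder, so the next rule applies.
Among Oyelaran and Sorensen, alphabetically by surname: Oyelaran before Sorensen.
Order: Kapoor, Kowalski, Quinn, Haddad, Oyelaran, Sorensen. So position 4.

4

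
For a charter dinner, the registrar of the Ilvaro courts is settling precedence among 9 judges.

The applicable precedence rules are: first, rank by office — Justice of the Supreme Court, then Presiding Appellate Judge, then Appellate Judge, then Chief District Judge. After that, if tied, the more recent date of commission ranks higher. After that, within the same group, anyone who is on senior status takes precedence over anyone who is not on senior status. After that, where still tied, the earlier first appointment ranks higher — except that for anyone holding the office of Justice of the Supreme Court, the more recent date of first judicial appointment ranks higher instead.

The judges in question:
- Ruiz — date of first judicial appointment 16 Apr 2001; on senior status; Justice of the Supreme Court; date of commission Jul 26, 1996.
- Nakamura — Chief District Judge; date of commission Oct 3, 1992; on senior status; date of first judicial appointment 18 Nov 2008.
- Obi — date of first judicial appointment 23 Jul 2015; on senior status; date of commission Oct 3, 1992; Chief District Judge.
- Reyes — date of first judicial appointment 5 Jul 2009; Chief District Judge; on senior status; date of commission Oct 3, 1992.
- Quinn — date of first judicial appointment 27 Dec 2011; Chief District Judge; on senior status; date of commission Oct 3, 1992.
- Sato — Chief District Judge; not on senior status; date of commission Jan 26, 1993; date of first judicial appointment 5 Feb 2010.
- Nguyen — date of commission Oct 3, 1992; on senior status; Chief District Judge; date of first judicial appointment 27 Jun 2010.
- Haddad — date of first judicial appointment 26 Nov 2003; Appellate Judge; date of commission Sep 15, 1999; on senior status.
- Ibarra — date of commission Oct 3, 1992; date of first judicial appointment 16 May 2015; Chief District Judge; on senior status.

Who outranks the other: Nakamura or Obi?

By office: Ruiz (Justice of the Supreme Court); then Haddad (Appellate Judge); then Sato, Nakamura, Reyes, Nguyen, Quinn, Ibarra and Obi (Chief District Judge).
Among Sato, Nakamura, Reyes, Nguyen, Quinn, Ibarra and Obi, by date of commission (later first): Sato (Jan 26, 1993) before Nakamura, Reyes, Nguyen, Quinn, Ibarra and Obi (Oct 3, 1992).
Nakamura, Reyes, Nguyen, Quinn, Ibarra and Obi are each on senior status, so the next rule applies.
Among Nakamura, Reyes, Nguyen, Quinn, Ibarra and Obi, by date of first judicial appointment (earlier first): Nakamura (18 Nov 2008) before Reyes (5 Jul 2009) before Nguyen (27 Jun 2010) before Quinn (27 Dec 2011) before Ibarra (16 May 2015) before Obi (23 Jul 2015).
So Nakamura takes precedence.

Nakamura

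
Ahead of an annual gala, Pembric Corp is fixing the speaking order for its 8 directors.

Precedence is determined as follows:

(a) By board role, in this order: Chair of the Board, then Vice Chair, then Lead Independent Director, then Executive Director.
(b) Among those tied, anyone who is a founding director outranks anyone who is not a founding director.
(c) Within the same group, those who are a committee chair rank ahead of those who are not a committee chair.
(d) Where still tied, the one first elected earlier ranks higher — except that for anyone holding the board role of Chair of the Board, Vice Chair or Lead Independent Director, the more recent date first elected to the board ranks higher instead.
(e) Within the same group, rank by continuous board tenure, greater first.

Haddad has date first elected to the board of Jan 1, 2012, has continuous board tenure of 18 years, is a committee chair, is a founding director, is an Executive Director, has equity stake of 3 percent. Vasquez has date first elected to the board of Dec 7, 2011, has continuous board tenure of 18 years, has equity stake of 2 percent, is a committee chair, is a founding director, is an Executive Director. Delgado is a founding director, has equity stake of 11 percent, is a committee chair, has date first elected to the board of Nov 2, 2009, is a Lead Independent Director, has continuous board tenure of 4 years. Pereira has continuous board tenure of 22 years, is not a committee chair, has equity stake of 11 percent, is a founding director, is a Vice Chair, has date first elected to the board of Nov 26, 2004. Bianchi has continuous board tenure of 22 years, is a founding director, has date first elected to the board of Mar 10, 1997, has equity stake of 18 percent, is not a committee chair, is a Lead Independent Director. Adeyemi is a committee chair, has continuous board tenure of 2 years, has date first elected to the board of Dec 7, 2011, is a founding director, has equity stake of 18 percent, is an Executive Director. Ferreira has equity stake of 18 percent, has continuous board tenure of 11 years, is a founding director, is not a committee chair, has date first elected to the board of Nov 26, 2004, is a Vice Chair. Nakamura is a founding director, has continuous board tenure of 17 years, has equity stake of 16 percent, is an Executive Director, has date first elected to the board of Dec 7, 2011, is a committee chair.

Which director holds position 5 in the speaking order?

By board role: Pereira and Ferreira (Vice Chair); then Delgado and Bianchi (Lead Independent Director); then Vasquez, Nakamura, Adeyemi and Haddad (Executive Director).
Pereira and Ferreira are each a founding director, so the next rule applies.
Pereira and Ferreira are each not a committee chair, so the next rule applies.
Pereira and Ferreira both have date first elected to the board Nov 26, 2004, so the next rule applies.
Among Pereira and Ferreira, by continuous board tenure (higher first): Pereira (22 years) before Ferreira (11 years).
Delgado and Bianchi are each a founding director, so the next rule applies.
Among Delgado and Bianchi, a committee chair before not a committee chair: Delgado (a committee chair) before Bianchi (not a committee chair).
Vasquez, Nakamura, Adeyemi and Haddad are each a founding director, so the next rule applies.
Vasquez, Nakamura, Adeyemi and Haddad are each a committee chair, so the next rule applies.
Among Vasquez, Nakamura, Adeyemi and Haddad, by date first elected to the board (earlier first): Vasquez, Nakamura and Adeyemi (Dec 7, 2011) before Haddad (Jan 1, 2012).
Among Vasquez, Nakamura and Adeyemi, by continuous board tenure (higher first): Vasquez (18 years) before Nakamura (17 years) before Adeyemi (2 years).
Order: Pereira, Ferreira, Delgado, Bianchi, Vasquez, Nakamura, Adeyemi, Haddad.

Vasquez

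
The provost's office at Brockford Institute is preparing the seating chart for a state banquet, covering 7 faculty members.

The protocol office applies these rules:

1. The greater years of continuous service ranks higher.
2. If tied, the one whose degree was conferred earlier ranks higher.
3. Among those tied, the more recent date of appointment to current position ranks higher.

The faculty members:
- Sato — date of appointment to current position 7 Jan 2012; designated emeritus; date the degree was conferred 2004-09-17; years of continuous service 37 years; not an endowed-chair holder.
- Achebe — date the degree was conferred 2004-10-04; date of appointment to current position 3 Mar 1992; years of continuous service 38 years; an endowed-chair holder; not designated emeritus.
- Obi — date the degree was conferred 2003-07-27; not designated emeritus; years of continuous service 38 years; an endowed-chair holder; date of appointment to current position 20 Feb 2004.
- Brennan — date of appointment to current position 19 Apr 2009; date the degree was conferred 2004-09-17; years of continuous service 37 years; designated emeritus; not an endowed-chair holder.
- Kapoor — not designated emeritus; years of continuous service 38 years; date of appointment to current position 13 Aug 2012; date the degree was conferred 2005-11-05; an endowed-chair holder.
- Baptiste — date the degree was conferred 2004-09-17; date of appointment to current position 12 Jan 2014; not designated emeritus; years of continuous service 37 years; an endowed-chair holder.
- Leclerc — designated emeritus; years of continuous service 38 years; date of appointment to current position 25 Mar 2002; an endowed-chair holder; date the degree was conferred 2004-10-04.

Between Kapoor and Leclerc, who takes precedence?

Leclerc

By years of continuous service (higher first): Obi, Leclerc, Achebe and Kapoor (each 38 years); then Baptiste, Sato and Brennan (each 37 years).
Among Obi, Leclerc, Achebe and Kapoor, by date the degree was conferred (earlier first): Obi (2003-07-27) before Leclerc and Achebe (2004-10-04) before Kapoor (2005-11-05).
Among Leclerc and Achebe, by date of appointment to current position (later first): Leclerc (25 Mar 2002) before Achebe (3 Mar 1992).
Baptiste, Sato and Brennan all have date the degree was conferred 2004-09-17, so the next rule applies.
Among Baptiste, Sato and Brennan, by date of appointment to current position (later first): Baptiste (12 Jan 2014) before Sato (7 Jan 2012) before Brennan (19 Apr 2009).
So Leclerc takes precedence.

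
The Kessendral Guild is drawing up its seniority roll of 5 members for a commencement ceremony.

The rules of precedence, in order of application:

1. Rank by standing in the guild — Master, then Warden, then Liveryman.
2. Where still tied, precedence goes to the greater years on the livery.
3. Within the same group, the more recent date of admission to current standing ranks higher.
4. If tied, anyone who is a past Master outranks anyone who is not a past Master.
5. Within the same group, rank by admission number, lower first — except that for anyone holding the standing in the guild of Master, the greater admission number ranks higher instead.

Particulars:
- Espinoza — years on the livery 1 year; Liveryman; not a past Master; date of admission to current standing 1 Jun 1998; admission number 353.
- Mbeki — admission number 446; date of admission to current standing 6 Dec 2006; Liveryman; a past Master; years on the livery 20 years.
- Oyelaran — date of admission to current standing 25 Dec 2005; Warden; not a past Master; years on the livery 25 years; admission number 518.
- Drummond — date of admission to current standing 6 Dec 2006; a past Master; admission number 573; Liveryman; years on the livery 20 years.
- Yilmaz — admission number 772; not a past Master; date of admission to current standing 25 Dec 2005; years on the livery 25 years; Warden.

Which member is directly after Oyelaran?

Yilmaz

By standing in the guild: Oyelaran and Yilmaz (Warden); then Mbeki, Drummond and Espinoza (Liveryman).
Oyelaran and Yilmaz both have years on the livery 25 years, so the next rule applies.
Oyelaran and Yilmaz both have date of admission to current standing 25 Dec 2005, so the next rule applies.
Oyelaran and Yilmaz are each not a past Master, so the next rule applies.
Among Oyelaran and Yilmaz, by admission number (lower first): Oyelaran (518) before Yilmaz (772).
Among Mbeki, Drummond and Espinoza, by years on the livery (higher first): Mbeki and Drummond (20 years) before Espinoza (1 year).
Mbeki and Drummond both have date of admission to current standing 6 Dec 2006, so the next rule applies.
Mbeki and Drummond are each a past Master, so the next rule applies.
Among Mbeki and Drummond, by admission number (lower first): Mbeki (446) before Drummond (573).
Order: Oyelaran, Yilmaz, Mbeki, Drummond, Espinoza.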